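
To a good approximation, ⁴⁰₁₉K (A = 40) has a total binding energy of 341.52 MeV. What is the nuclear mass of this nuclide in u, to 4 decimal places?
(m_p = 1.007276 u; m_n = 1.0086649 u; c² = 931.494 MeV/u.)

39.9536 u

Mass defect = 341.52 MeV / (931.494 MeV/u) = 0.366637 u
Constituent mass = 19(1.007276) + 21(1.0086649) = 40.3202069 u
Nuclear mass = 40.3202069 − 0.366637 = 39.9535699 u ≈ 39.9536 u (to 4 decimal places)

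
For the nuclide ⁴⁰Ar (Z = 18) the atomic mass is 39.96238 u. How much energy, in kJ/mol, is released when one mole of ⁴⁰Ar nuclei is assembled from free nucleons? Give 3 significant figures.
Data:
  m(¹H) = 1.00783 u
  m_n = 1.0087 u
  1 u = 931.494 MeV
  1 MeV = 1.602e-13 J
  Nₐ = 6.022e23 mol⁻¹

With 18 protons and 22 neutrons (A = 40):
Σm = 18·m(¹H) + 22·m_n = 18.14094 + 22.1914 = 40.33234 u
Δm = 40.33234 − 39.96238 = 0.36996 u
Binding energy = Δm·c² = 0.36996 × 931.494 MeV/u = 344.616 MeV
Per nucleus in joules: 344.616 MeV × 1.602e-13 J/MeV = 5.5207e-11 J
Per mole: 5.5207e-11 J × 6.022e23 mol⁻¹ = 3.3246e+13 J/mol

3.32e+10 kJ/mol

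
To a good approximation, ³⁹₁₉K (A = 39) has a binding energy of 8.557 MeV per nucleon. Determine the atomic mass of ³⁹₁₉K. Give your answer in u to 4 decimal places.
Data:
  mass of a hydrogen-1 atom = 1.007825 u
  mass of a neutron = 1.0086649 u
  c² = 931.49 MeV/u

38.9637 u

Total binding energy = 39 × 8.557 = 333.723 MeV
Mass defect = 333.723 MeV / (931.49 MeV/u) = 0.358268 u
Constituent mass = 19(1.007825) + 20(1.0086649) = 39.3219730 u
Atomic mass = 39.3219730 − 0.358268 = 38.9637050 u ≈ 38.9637 u (to 4 decimal places)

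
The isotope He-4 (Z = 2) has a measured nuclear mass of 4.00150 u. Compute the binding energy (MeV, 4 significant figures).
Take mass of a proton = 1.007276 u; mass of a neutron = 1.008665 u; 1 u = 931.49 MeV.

With 2 protons and 2 neutrons (A = 4):
Total constituent mass: 2 × 1.007276 + 2 × 1.008665 = 4.031882 u
Mass defect Δm = 4.031882 − 4.00150 = 0.030382 u
Binding energy = Δm·c² = 0.030382 × 931.49 MeV/u = 28.3005 MeV

28.30 MeV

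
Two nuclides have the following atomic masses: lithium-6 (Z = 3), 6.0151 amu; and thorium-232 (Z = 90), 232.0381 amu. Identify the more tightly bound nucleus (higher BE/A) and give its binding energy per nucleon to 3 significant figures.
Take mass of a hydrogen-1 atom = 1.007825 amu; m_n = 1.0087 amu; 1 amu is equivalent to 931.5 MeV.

thorium-232; 7.63 MeV/nucleon

lithium-6: Σm = 3(1.007825) + 3(1.0087) = 6.049575 amu; Δm = 0.034475 amu; E_B = 32.113 MeV; E_B/A = 5.352 MeV
thorium-232: Σm = 90(1.007825) + 142(1.0087) = 233.939650 amu; Δm = 1.901550 amu; E_B = 1771.3 MeV; E_B/A = 7.6349 MeV
thorium-232 has the higher binding energy per nucleon, so it is the more tightly bound nucleus.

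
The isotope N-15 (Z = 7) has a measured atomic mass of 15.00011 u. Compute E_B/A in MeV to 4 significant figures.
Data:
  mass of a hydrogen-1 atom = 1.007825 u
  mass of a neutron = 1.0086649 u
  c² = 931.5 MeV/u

The nucleus contains 7 protons and 15 − 7 = 8 neutrons.
Total constituent mass: 7 × 1.007825 + 8 × 1.0086649 = 15.1240942 u
Δm = 15.1240942 − 15.00011 = 0.1239842 u
Binding energy = Δm·c² = 0.1239842 × 931.5 MeV/u = 115.491 MeV
BE/A = 115.491 MeV / 15 = 7.699 MeV/nucleon

7.699 MeV/nucleon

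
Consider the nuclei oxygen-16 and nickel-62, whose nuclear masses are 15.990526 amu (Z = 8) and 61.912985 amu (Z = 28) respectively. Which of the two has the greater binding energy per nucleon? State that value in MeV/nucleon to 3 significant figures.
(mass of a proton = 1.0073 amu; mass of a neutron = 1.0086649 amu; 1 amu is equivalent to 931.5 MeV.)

oxygen-16: Σm = 8(1.0073) + 8(1.0086649) = 16.1277192 amu; Δm = 0.1371932 amu; E_B = 127.795 MeV; E_B/A = 7.987 MeV
nickel-62: Σm = 28(1.0073) + 34(1.0086649) = 62.4990066 amu; Δm = 0.5860216 amu; E_B = 545.88 MeV; E_B/A = 8.8045 MeV
nickel-62 has the higher binding energy per nucleon, so it is the more tightly bound nucleus.

nickel-62; 8.80 MeV/nucleon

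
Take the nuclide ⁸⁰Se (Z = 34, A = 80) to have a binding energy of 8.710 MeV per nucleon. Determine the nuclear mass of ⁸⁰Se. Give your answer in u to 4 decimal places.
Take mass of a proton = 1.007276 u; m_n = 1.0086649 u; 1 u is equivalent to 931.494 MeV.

Total binding energy = 80 × 8.710 = 696.800 MeV
Mass defect = 696.800 MeV / (931.494 MeV/u) = 0.748046 u
Constituent mass = 34(1.007276) + 46(1.0086649) = 80.6459694 u
Nuclear mass = 80.6459694 − 0.748046 = 79.8979234 u ≈ 79.8979 u (to 4 decimal places)

79.8979 u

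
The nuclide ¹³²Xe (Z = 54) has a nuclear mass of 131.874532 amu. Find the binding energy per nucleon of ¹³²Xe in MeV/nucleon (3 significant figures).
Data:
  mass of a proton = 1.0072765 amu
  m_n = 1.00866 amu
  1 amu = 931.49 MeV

Mass of separated nucleons = 54(1.0072765) + 78(1.00866) = 54.3929310 + 78.67548 = 133.0684110 amu
Δm = 133.0684110 − 131.874532 = 1.1938790 amu
Converting to energy: 1.1938790 amu × 931.49 MeV/amu = 1112.09 MeV
Dividing by A = 132 gives 8.4249 MeV per nucleon.

8.42 MeV/nucleon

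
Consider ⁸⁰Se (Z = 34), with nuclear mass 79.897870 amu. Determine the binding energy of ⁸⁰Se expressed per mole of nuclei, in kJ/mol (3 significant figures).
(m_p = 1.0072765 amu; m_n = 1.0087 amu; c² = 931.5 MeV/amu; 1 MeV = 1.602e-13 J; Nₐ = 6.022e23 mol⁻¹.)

6.74e+10 kJ/mol

Z = 34, so N = A − Z = 80 − 34 = 46.
Σm = 34·m_p + 46·m_n = 34.2474010 + 46.4002 = 80.6476010 amu
Δm = 80.6476010 − 79.897870 = 0.7497310 amu
Binding energy = Δm·c² = 0.7497310 × 931.5 MeV/amu = 698.374 MeV
Per nucleus in joules: 698.374 MeV × 1.602e-13 J/MeV = 1.1188e-10 J
Per mole: 1.1188e-10 J × 6.022e23 mol⁻¹ = 6.7374e+13 J/mol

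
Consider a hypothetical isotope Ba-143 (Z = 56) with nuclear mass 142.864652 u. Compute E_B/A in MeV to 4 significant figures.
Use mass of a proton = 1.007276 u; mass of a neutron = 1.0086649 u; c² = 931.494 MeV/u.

Total constituent mass: 56 × 1.007276 + 87 × 1.0086649 = 144.1613023 u
The mass defect is 144.1613023 − 142.864652 = 1.2966503 u.
Converting to energy: 1.2966503 u × 931.494 MeV/u = 1207.82 MeV
BE/A = 1207.82 MeV / 143 = 8.446 MeV/nucleon

8.446 MeV/nucleon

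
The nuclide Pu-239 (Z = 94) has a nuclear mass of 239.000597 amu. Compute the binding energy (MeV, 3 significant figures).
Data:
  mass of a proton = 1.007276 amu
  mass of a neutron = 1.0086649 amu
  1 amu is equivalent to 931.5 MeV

With 94 protons and 145 neutrons (A = 239):
Mass of separated nucleons = 94(1.007276) + 145(1.0086649) = 94.683944 + 146.2564105 = 240.9403545 amu
Mass defect Δm = 240.9403545 − 239.000597 = 1.9397575 amu
Binding energy = Δm·c² = 1.9397575 × 931.5 MeV/amu = 1806.88 MeV

1810 MeV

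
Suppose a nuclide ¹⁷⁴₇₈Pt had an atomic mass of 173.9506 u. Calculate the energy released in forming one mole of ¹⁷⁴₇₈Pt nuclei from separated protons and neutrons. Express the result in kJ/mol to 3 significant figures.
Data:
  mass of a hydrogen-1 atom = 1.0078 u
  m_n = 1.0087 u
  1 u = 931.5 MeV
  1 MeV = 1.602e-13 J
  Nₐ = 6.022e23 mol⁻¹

Mass of separated nucleons = 78(1.0078) + 96(1.0087) = 78.6084 + 96.8352 = 175.4436 u
The mass defect is 175.4436 − 173.9506 = 1.4930 u.
Converting to energy: 1.4930 u × 931.5 MeV/u = 1390.73 MeV
Per nucleus in joules: 1390.73 MeV × 1.602e-13 J/MeV = 2.2279e-10 J
Per mole: 2.2279e-10 J × 6.022e23 mol⁻¹ = 1.3416e+14 J/mol

1.34e+11 kJ/mol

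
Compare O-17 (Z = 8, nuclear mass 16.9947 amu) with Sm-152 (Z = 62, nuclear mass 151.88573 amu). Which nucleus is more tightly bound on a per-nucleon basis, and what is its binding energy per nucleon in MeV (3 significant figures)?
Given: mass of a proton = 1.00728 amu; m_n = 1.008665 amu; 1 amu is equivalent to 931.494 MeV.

Sm-152; 8.25 MeV/nucleon

O-17: Σm = 8(1.00728) + 9(1.008665) = 17.136225 amu; Δm = 0.141525 amu; E_B = 131.83 MeV; E_B/A = 7.7547 MeV
Sm-152: Σm = 62(1.00728) + 90(1.008665) = 153.231210 amu; Δm = 1.345480 amu; E_B = 1253.3 MeV; E_B/A = 8.245 MeV
Sm-152 has the higher binding energy per nucleon, so it is the more tightly bound nucleus.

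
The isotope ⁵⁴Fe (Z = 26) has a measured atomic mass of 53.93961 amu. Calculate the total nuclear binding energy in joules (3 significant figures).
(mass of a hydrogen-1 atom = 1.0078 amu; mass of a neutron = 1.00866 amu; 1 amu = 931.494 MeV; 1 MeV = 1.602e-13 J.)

With 26 protons and 28 neutrons (A = 54):
Mass of separated nucleons = 26(1.0078) + 28(1.00866) = 26.2028 + 28.24248 = 54.44528 amu
Mass defect Δm = 54.44528 − 53.93961 = 0.50567 amu
Binding energy = Δm·c² = 0.50567 × 931.494 MeV/amu = 471.029 MeV
In joules: 471.029 MeV × 1.602e-13 J/MeV = 7.5459e-11 J

7.55e-11 J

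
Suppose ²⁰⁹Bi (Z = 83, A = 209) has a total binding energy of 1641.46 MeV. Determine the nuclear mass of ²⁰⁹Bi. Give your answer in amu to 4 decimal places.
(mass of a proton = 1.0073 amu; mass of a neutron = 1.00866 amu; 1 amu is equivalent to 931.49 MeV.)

208.9349 amu

Mass defect = 1641.46 MeV / (931.49 MeV/amu) = 1.762187 amu
Constituent mass = 83(1.0073) + 126(1.00866) = 210.69706 amu
Nuclear mass = 210.69706 − 1.762187 = 208.934873 amu ≈ 208.9349 amu (to 4 decimal places)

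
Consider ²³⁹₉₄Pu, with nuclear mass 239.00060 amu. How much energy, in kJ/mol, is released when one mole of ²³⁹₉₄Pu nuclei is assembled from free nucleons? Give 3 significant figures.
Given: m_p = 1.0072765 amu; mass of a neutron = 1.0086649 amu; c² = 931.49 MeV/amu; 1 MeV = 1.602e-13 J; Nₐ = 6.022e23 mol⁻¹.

Σm = 94·m_p + 145·m_n = 94.6839910 + 146.2564105 = 240.9404015 amu
Δm = 240.9404015 − 239.00060 = 1.9398015 amu
Converting to energy: 1.9398015 amu × 931.49 MeV/amu = 1806.91 MeV
Per nucleus in joules: 1806.91 MeV × 1.602e-13 J/MeV = 2.8947e-10 J
Per mole: 2.8947e-10 J × 6.022e23 mol⁻¹ = 1.7432e+14 J/mol

1.74e+11 kJ/mol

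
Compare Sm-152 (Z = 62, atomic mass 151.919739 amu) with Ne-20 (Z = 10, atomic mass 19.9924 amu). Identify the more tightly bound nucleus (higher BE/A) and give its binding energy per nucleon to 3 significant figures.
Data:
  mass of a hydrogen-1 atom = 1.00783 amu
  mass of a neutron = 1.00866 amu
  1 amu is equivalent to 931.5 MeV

Sm-152; 8.24 MeV/nucleon

Sm-152: Σm = 62(1.00783) + 90(1.00866) = 153.26486 amu; Δm = 1.345121 amu; E_B = 1253.0 MeV; E_B/A = 8.243 MeV
Ne-20: Σm = 10(1.00783) + 10(1.00866) = 20.16490 amu; Δm = 0.17250 amu; E_B = 160.68 MeV; E_B/A = 8.034 MeV
Sm-152 has the higher binding energy per nucleon, so it is the more tightly bound nucleus.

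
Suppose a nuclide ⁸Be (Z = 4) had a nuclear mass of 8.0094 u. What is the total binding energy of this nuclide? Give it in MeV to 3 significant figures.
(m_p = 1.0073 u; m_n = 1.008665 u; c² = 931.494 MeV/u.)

50.7 MeV

The nucleus contains 4 protons and 8 − 4 = 4 neutrons.
Mass of separated nucleons = 4(1.0073) + 4(1.008665) = 4.0292 + 4.034660 = 8.063860 u
The mass defect is 8.063860 − 8.0094 = 0.054460 u.
Binding energy = Δm·c² = 0.054460 × 931.494 MeV/u = 50.7292 MeV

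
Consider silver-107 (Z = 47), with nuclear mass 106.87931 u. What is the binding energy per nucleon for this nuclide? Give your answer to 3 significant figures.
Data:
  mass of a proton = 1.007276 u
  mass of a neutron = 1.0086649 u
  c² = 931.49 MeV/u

The nucleus contains 47 protons and 107 − 47 = 60 neutrons.
Σm = 47·m_p + 60·m_n = 47.341972 + 60.5198940 = 107.8618660 u
Δm = 107.8618660 − 106.87931 = 0.9825560 u
Converting to energy: 0.9825560 u × 931.49 MeV/u = 915.241 MeV
BE/A = 915.241 MeV / 107 = 8.554 MeV/nucleon

8.55 MeV/nucleon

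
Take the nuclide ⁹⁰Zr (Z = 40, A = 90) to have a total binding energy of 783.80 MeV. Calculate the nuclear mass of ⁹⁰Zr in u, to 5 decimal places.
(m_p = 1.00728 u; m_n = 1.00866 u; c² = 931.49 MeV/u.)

Mass defect = 783.80 MeV / (931.49 MeV/u) = 0.8414476 u
Constituent mass = 40(1.00728) + 50(1.00866) = 90.72420 u
Nuclear mass = 90.72420 − 0.8414476 = 89.8827524 u ≈ 89.88275 u (to 5 decimal places)

89.88275 u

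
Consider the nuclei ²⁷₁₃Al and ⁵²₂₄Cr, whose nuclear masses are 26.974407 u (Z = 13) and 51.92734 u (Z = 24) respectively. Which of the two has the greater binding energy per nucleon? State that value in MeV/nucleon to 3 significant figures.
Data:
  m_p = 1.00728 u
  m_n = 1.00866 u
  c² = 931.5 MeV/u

²⁷₁₃Al: Σm = 13(1.00728) + 14(1.00866) = 27.21588 u; Δm = 0.241473 u; E_B = 224.93 MeV; E_B/A = 8.331 MeV
⁵²₂₄Cr: Σm = 24(1.00728) + 28(1.00866) = 52.41720 u; Δm = 0.48986 u; E_B = 456.30 MeV; E_B/A = 8.775 MeV
⁵²₂₄Cr has the higher binding energy per nucleon, so it is the more tightly bound nucleus.

⁵²₂₄Cr; 8.78 MeV/nucleon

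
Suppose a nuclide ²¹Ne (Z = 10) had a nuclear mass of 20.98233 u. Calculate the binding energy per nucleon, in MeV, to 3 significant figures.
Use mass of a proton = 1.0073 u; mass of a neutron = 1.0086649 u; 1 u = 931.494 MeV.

With 10 protons and 11 neutrons (A = 21):
Mass of separated nucleons = 10(1.0073) + 11(1.0086649) = 10.0730 + 11.0953139 = 21.1683139 u
Mass defect Δm = 21.1683139 − 20.98233 = 0.1859839 u
Converting to energy: 0.1859839 u × 931.494 MeV/u = 173.243 MeV
Per nucleon: 173.243 / 21 = 8.250 MeV

8.25 MeV/nucleon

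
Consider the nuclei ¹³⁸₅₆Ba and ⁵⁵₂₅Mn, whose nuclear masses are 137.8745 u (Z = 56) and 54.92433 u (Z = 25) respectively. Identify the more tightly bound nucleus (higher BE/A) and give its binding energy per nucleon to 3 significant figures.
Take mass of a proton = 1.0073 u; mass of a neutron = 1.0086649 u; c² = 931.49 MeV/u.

¹³⁸₅₆Ba: Σm = 56(1.0073) + 82(1.0086649) = 139.1193218 u; Δm = 1.2448218 u; E_B = 1159.5 MeV; E_B/A = 8.402 MeV
⁵⁵₂₅Mn: Σm = 25(1.0073) + 30(1.0086649) = 55.4424470 u; Δm = 0.5181170 u; E_B = 482.62 MeV; E_B/A = 8.7749 MeV
⁵⁵₂₅Mn has the higher binding energy per nucleon, so it is the more tightly bound nucleus.

⁵⁵₂₅Mn; 8.77 MeV/nucleon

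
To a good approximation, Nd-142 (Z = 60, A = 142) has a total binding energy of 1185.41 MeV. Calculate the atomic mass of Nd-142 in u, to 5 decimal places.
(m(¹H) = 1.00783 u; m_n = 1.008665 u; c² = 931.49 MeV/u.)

141.90773 u

Mass defect = 1185.41 MeV / (931.49 MeV/u) = 1.2725955 u
Constituent mass = 60(1.00783) + 82(1.008665) = 143.180330 u
Atomic mass = 143.180330 − 1.2725955 = 141.9077345 u ≈ 141.90773 u (to 5 decimal places)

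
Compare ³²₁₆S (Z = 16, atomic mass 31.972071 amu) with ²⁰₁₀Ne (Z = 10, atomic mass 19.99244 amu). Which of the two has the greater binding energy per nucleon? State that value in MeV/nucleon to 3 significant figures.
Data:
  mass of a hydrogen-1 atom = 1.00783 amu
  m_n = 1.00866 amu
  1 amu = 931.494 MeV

³²₁₆S; 8.49 MeV/nucleon

³²₁₆S: Σm = 16(1.00783) + 16(1.00866) = 32.26384 amu; Δm = 0.291769 amu; E_B = 271.78 MeV; E_B/A = 8.493 MeV
²⁰₁₀Ne: Σm = 10(1.00783) + 10(1.00866) = 20.16490 amu; Δm = 0.17246 amu; E_B = 160.645 MeV; E_B/A = 8.032 MeV
³²₁₆S has the higher binding energy per nucleon, so it is the more tightly bound nucleus.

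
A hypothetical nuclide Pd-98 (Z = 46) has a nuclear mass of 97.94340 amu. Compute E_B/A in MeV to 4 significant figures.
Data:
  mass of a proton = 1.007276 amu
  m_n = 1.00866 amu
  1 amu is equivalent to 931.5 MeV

8.000 MeV/nucleon

With 46 protons and 52 neutrons (A = 98):
Σm = 46·m_p + 52·m_n = 46.334696 + 52.45032 = 98.785016 amu
The mass defect is 98.785016 − 97.94340 = 0.841616 amu.
Binding energy = Δm·c² = 0.841616 × 931.5 MeV/amu = 783.965 MeV
Dividing by A = 98 gives 8.000 MeV per nucleon.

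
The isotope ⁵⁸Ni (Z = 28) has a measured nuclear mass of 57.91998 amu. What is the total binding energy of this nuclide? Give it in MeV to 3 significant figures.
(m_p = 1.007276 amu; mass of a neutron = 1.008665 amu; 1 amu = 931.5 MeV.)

506 MeV

With 28 protons and 30 neutrons (A = 58):
Mass of separated nucleons = 28(1.007276) + 30(1.008665) = 28.203728 + 30.259950 = 58.463678 amu
The mass defect is 58.463678 − 57.91998 = 0.543698 amu.
Converting to energy: 0.543698 amu × 931.5 MeV/amu = 506.455 MeV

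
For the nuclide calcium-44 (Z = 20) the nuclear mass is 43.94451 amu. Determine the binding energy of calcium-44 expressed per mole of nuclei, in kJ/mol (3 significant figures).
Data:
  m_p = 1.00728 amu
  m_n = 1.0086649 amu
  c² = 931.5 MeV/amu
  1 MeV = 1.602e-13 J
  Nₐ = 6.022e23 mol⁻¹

Total constituent mass: 20 × 1.00728 + 24 × 1.0086649 = 44.3535576 amu
The mass defect is 44.3535576 − 43.94451 = 0.4090476 amu.
Converting to energy: 0.4090476 amu × 931.5 MeV/amu = 381.028 MeV
Per nucleus in joules: 381.028 MeV × 1.602e-13 J/MeV = 6.1041e-11 J
Per mole: 6.1041e-11 J × 6.022e23 mol⁻¹ = 3.6759e+13 J/mol

3.68e+10 kJ/mol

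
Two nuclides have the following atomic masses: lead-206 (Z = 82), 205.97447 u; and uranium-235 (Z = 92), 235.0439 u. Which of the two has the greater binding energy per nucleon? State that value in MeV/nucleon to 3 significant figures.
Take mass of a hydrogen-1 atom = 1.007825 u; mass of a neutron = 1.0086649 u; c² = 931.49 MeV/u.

lead-206; 7.88 MeV/nucleon

lead-206: Σm = 82(1.007825) + 124(1.0086649) = 207.7160976 u; Δm = 1.7416276 u; E_B = 1622.3 MeV; E_B/A = 7.875 MeV
uranium-235: Σm = 92(1.007825) + 143(1.0086649) = 236.9589807 u; Δm = 1.9150807 u; E_B = 1783.9 MeV; E_B/A = 7.591 MeV
lead-206 has the higher binding energy per nucleon, so it is the more tightly bound nucleus.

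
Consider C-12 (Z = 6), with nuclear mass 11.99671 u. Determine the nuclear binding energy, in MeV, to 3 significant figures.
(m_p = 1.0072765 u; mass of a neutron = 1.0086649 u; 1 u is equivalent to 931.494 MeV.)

92.2 MeV

Z = 6, so N = A − Z = 12 − 6 = 6.
Σm = 6·m_p + 6·m_n = 6.0436590 + 6.0519894 = 12.0956484 u
Mass defect Δm = 12.0956484 − 11.99671 = 0.0989384 u
E_B = 0.0989384 × 931.494 = 92.1605 MeV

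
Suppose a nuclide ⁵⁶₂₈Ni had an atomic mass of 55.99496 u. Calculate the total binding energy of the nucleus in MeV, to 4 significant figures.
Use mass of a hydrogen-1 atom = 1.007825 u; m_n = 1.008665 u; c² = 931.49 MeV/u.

434.8 MeV

Total constituent mass: 28 × 1.007825 + 28 × 1.008665 = 56.461720 u
Mass defect Δm = 56.461720 − 55.99496 = 0.466760 u
Binding energy = Δm·c² = 0.466760 × 931.49 MeV/u = 434.782 MeV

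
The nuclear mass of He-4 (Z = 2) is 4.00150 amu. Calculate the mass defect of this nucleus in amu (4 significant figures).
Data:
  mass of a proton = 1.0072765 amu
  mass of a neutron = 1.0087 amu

0.03045 amu

The nucleus contains 2 protons and 4 − 2 = 2 neutrons.
Mass of separated nucleons = 2(1.0072765) + 2(1.0087) = 2.0145530 + 2.0174 = 4.0319530 amu
Δm = 4.0319530 − 4.00150 = 0.0304530 amu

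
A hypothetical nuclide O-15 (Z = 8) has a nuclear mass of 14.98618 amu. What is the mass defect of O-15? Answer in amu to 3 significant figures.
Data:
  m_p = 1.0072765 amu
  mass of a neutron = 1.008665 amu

0.133 amu

Mass of separated nucleons = 8(1.0072765) + 7(1.008665) = 8.0582120 + 7.060655 = 15.1188670 amu
Mass defect Δm = 15.1188670 − 14.98618 = 0.1326870 amu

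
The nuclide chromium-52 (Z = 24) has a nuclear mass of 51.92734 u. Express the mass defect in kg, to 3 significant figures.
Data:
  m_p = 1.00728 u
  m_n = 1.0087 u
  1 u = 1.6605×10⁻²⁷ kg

Σm = 24·m_p + 28·m_n = 24.17472 + 28.2436 = 52.41832 u
The mass defect is 52.41832 − 51.92734 = 0.49098 u.
In SI units: 0.49098 u × 1.6605×10⁻²⁷ kg/u = 8.1527e-28 kg

8.15e-28 kg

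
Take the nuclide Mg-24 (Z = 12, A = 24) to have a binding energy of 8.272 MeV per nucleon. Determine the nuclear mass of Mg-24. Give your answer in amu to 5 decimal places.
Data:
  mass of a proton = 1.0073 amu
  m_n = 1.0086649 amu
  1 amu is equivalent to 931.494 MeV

23.97845 amu

Total binding energy = 24 × 8.272 = 198.528 MeV
Mass defect = 198.528 MeV / (931.494 MeV/amu) = 0.2131286 amu
Constituent mass = 12(1.0073) + 12(1.0086649) = 24.1915788 amu
Nuclear mass = 24.1915788 − 0.2131286 = 23.9784502 amu ≈ 23.97845 amu (to 5 decimal places)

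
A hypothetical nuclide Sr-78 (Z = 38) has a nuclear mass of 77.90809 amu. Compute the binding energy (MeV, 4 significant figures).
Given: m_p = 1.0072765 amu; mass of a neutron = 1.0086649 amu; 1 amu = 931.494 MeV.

Z = 38, so N = A − Z = 78 − 38 = 40.
Total constituent mass: 38 × 1.0072765 + 40 × 1.0086649 = 78.6231030 amu
The mass defect is 78.6231030 − 77.90809 = 0.7150130 amu.
Converting to energy: 0.7150130 amu × 931.494 MeV/amu = 666.030 MeV

666.0 MeV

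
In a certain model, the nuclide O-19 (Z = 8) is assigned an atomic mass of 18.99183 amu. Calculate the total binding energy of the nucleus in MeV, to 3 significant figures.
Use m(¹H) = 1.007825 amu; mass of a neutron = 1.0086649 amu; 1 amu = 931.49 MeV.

155 MeV

With 8 protons and 11 neutrons (A = 19):
Mass of separated nucleons = 8(1.007825) + 11(1.0086649) = 8.062600 + 11.0953139 = 19.1579139 amu
Δm = 19.1579139 − 18.99183 = 0.1660839 amu
Converting to energy: 0.1660839 amu × 931.49 MeV/amu = 154.705 MeV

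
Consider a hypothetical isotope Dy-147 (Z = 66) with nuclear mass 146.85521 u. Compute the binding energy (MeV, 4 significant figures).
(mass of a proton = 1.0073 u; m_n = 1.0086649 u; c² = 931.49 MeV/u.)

The nucleus contains 66 protons and 147 − 66 = 81 neutrons.
Σm = 66·m_p + 81·m_n = 66.4818 + 81.7018569 = 148.1836569 u
The mass defect is 148.1836569 − 146.85521 = 1.3284469 u.
E_B = 1.3284469 × 931.49 = 1237.44 MeV

1237 MeV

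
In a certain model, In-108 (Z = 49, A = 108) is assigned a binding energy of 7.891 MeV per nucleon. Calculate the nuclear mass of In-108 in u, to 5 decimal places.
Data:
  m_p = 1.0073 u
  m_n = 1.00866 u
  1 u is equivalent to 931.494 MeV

Total binding energy = 108 × 7.891 = 852.228 MeV
Mass defect = 852.228 MeV / (931.494 MeV/u) = 0.9149044 u
Constituent mass = 49(1.0073) + 59(1.00866) = 108.86864 u
Nuclear mass = 108.86864 − 0.9149044 = 107.9537356 u ≈ 107.95374 u (to 5 decimal places)

107.95374 u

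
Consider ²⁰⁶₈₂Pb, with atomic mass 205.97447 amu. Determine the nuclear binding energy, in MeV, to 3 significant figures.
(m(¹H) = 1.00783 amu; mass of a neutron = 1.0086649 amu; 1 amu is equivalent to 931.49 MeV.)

1620 MeV

Total constituent mass: 82 × 1.00783 + 124 × 1.0086649 = 207.7165076 amu
Δm = 207.7165076 − 205.97447 = 1.7420376 amu
E_B = 1.7420376 × 931.49 = 1622.69 MeV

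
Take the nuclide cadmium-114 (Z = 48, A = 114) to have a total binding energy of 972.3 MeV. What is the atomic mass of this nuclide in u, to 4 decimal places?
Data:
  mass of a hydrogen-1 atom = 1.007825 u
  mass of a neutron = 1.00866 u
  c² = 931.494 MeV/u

Mass defect = 972.3 MeV / (931.494 MeV/u) = 1.043807 u
Constituent mass = 48(1.007825) + 66(1.00866) = 114.947160 u
Atomic mass = 114.947160 − 1.043807 = 113.903353 u ≈ 113.9034 u (to 4 decimal places)

113.9034 u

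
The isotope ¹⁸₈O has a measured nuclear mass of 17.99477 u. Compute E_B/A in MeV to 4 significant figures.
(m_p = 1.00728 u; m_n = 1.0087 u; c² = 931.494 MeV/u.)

Total constituent mass: 8 × 1.00728 + 10 × 1.0087 = 18.14524 u
Δm = 18.14524 − 17.99477 = 0.15047 u
Converting to energy: 0.15047 u × 931.494 MeV/u = 140.162 MeV
Dividing by A = 18 gives 7.787 MeV per nucleon.

7.787 MeV/nucleon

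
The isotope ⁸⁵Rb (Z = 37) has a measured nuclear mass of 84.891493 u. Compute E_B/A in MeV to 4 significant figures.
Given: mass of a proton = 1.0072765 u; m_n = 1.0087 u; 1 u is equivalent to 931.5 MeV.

The nucleus contains 37 protons and 85 − 37 = 48 neutrons.
Σm = 37·m_p + 48·m_n = 37.2692305 + 48.4176 = 85.6868305 u
The mass defect is 85.6868305 − 84.891493 = 0.7953375 u.
Binding energy = Δm·c² = 0.7953375 × 931.5 MeV/u = 740.857 MeV
BE/A = 740.857 MeV / 85 = 8.716 MeV/nucleon

8.716 MeV/nucleon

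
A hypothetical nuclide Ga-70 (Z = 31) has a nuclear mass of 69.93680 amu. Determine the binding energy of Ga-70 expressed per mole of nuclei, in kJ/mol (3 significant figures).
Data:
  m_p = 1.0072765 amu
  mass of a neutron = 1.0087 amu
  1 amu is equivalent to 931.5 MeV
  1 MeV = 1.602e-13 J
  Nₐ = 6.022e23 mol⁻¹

5.64e+10 kJ/mol

Σm = 31·m_p + 39·m_n = 31.2255715 + 39.3393 = 70.5648715 amu
Mass defect Δm = 70.5648715 − 69.93680 = 0.6280715 amu
Converting to energy: 0.6280715 amu × 931.5 MeV/amu = 585.049 MeV
Per nucleus in joules: 585.049 MeV × 1.602e-13 J/MeV = 9.3725e-11 J
Per mole: 9.3725e-11 J × 6.022e23 mol⁻¹ = 5.6441e+13 J/mol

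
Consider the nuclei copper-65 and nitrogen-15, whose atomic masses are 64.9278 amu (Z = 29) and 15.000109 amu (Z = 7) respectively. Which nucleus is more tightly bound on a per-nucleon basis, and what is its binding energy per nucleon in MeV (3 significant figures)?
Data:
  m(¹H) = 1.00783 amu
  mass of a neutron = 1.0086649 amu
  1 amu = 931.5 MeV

copper-65; 8.76 MeV/nucleon

copper-65: Σm = 29(1.00783) + 36(1.0086649) = 65.5390064 amu; Δm = 0.6112064 amu; E_B = 569.34 MeV; E_B/A = 8.759 MeV
nitrogen-15: Σm = 7(1.00783) + 8(1.0086649) = 15.1241292 amu; Δm = 0.1240202 amu; E_B = 115.525 MeV; E_B/A = 7.702 MeV
copper-65 has the higher binding energy per nucleon, so it is the more tightly bound nucleus.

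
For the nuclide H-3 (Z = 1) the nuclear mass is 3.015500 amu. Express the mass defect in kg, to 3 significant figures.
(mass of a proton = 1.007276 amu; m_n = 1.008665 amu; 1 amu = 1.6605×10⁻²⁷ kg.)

1.51e-29 kg

Z = 1, so N = A − Z = 3 − 1 = 2.
Total constituent mass: 1 × 1.007276 + 2 × 1.008665 = 3.024606 amu
Mass defect Δm = 3.024606 − 3.015500 = 0.009106 amu
In SI units: 0.009106 amu × 1.6605×10⁻²⁷ kg/amu = 1.5121e-29 kg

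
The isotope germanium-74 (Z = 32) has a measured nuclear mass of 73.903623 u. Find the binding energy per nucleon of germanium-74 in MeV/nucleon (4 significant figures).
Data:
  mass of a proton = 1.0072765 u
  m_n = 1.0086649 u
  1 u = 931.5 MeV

Total constituent mass: 32 × 1.0072765 + 42 × 1.0086649 = 74.5967738 u
Δm = 74.5967738 − 73.903623 = 0.6931508 u
Converting to energy: 0.6931508 u × 931.5 MeV/u = 645.670 MeV
BE/A = 645.670 MeV / 74 = 8.725 MeV/nucleon

8.725 MeV/nucleon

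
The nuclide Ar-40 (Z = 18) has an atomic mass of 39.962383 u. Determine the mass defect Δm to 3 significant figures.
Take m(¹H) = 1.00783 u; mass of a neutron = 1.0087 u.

With 18 protons and 22 neutrons (A = 40):
Total constituent mass: 18 × 1.00783 + 22 × 1.0087 = 40.33234 u
The mass defect is 40.33234 − 39.962383 = 0.369957 u.

0.370 u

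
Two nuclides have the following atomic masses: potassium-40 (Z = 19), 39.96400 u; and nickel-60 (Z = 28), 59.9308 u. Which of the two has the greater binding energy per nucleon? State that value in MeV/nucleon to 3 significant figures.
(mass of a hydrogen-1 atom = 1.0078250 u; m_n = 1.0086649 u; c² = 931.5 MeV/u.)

nickel-60; 8.78 MeV/nucleon

potassium-40: Σm = 19(1.0078250) + 21(1.0086649) = 40.3306379 u; Δm = 0.3666379 u; E_B = 341.52 MeV; E_B/A = 8.538 MeV
nickel-60: Σm = 28(1.0078250) + 32(1.0086649) = 60.4963768 u; Δm = 0.5655768 u; E_B = 526.83 MeV; E_B/A = 8.781 MeV
nickel-60 has the higher binding energy per nucleon, so it is the more tightly bound nucleus.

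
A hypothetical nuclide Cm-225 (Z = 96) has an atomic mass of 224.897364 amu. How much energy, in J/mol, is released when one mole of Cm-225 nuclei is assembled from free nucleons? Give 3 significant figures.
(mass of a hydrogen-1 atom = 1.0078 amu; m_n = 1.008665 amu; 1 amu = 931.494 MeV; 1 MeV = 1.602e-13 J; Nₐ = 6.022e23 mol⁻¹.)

Σm = 96·m(¹H) + 129·m_n = 96.7488 + 130.117785 = 226.866585 amu
Δm = 226.866585 − 224.897364 = 1.969221 amu
Binding energy = Δm·c² = 1.969221 × 931.494 MeV/amu = 1834.32 MeV
Per nucleus in joules: 1834.32 MeV × 1.602e-13 J/MeV = 2.9386e-10 J
Per mole: 2.9386e-10 J × 6.022e23 mol⁻¹ = 1.7696e+14 J/mol

1.77e+14 J/mol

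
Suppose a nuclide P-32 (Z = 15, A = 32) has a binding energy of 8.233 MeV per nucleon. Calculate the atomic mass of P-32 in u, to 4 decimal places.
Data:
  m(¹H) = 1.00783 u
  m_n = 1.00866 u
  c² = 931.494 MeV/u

31.9818 u

Total binding energy = 32 × 8.233 = 263.456 MeV
Mass defect = 263.456 MeV / (931.494 MeV/u) = 0.282832 u
Constituent mass = 15(1.00783) + 17(1.00866) = 32.26467 u
Atomic mass = 32.26467 − 0.282832 = 31.981838 u ≈ 31.9818 u (to 4 decimal places)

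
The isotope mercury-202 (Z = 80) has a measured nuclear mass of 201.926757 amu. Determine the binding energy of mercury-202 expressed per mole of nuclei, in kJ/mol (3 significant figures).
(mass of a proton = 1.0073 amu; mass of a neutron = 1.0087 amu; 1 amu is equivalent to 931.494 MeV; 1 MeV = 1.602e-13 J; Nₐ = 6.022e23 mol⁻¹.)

1.54e+11 kJ/mol

Σm = 80·m_p + 122·m_n = 80.5840 + 123.0614 = 203.6454 amu
The mass defect is 203.6454 − 201.926757 = 1.718643 amu.
E_B = 1.718643 × 931.494 = 1600.91 MeV
Per nucleus in joules: 1600.91 MeV × 1.602e-13 J/MeV = 2.5647e-10 J
Per mole: 2.5647e-10 J × 6.022e23 mol⁻¹ = 1.5445e+14 J/mol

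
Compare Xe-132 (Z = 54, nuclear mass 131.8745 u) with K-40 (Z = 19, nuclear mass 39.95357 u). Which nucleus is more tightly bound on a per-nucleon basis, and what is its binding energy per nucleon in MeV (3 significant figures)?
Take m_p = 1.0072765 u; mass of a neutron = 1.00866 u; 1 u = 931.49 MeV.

K-40; 8.54 MeV/nucleon

Xe-132: Σm = 54(1.0072765) + 78(1.00866) = 133.0684110 u; Δm = 1.1939110 u; E_B = 1112.1 MeV; E_B/A = 8.425 MeV
K-40: Σm = 19(1.0072765) + 21(1.00866) = 40.3201135 u; Δm = 0.3665435 u; E_B = 341.43 MeV; E_B/A = 8.536 MeV
K-40 has the higher binding energy per nucleon, so it is the more tightly bound nucleus.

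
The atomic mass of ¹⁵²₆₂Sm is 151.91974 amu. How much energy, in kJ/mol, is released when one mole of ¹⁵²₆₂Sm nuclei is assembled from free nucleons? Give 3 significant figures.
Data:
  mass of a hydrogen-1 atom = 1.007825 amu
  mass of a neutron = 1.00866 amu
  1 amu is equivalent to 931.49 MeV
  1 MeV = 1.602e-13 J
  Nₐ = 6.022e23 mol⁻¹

1.21e+11 kJ/mol

Mass of separated nucleons = 62(1.007825) + 90(1.00866) = 62.485150 + 90.77940 = 153.264550 amu
The mass defect is 153.264550 − 151.91974 = 1.344810 amu.
Converting to energy: 1.344810 amu × 931.49 MeV/amu = 1252.68 MeV
Per nucleus in joules: 1252.68 MeV × 1.602e-13 J/MeV = 2.0068e-10 J
Per mole: 2.0068e-10 J × 6.022e23 mol⁻¹ = 1.2085e+14 J/mol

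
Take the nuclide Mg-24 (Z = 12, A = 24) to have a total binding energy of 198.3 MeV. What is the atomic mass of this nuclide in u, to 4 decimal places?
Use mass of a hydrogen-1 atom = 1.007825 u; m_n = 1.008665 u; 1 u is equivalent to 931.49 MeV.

23.9850 u

Mass defect = 198.3 MeV / (931.49 MeV/u) = 0.212885 u
Constituent mass = 12(1.007825) + 12(1.008665) = 24.197880 u
Atomic mass = 24.197880 − 0.212885 = 23.984995 u ≈ 23.9850 u (to 4 decimal places)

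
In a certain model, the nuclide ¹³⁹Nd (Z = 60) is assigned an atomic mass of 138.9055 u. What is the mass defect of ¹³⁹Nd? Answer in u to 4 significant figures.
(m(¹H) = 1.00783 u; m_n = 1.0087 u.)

1.252 u

Mass of separated nucleons = 60(1.00783) + 79(1.0087) = 60.46980 + 79.6873 = 140.15710 u
The mass defect is 140.15710 − 138.9055 = 1.25160 u.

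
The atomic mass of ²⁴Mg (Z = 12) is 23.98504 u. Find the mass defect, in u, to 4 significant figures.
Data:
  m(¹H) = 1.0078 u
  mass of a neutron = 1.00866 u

Σm = 12·m(¹H) + 12·m_n = 12.0936 + 12.10392 = 24.19752 u
Mass defect Δm = 24.19752 − 23.98504 = 0.21248 u

0.2125 u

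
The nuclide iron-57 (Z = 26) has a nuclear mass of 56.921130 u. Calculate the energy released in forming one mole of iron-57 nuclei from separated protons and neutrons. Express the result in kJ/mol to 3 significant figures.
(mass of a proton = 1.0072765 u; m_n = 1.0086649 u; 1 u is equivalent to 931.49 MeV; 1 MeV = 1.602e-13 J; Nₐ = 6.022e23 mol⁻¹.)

4.82e+10 kJ/mol

Z = 26, so N = A − Z = 57 − 26 = 31.
Total constituent mass: 26 × 1.0072765 + 31 × 1.0086649 = 57.4578009 u
The mass defect is 57.4578009 − 56.921130 = 0.5366709 u.
E_B = 0.5366709 × 931.49 = 499.904 MeV
Per nucleus in joules: 499.904 MeV × 1.602e-13 J/MeV = 8.0085e-11 J
Per mole: 8.0085e-11 J × 6.022e23 mol⁻¹ = 4.8227e+13 J/mol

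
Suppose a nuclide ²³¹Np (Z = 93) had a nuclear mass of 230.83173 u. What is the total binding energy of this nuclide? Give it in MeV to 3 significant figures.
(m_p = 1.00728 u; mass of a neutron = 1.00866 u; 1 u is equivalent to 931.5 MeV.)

1900 MeV

Z = 93, so N = A − Z = 231 − 93 = 138.
Σm = 93·m_p + 138·m_n = 93.67704 + 139.19508 = 232.87212 u
Mass defect Δm = 232.87212 − 230.83173 = 2.04039 u
E_B = 2.04039 × 931.5 = 1900.62 MeV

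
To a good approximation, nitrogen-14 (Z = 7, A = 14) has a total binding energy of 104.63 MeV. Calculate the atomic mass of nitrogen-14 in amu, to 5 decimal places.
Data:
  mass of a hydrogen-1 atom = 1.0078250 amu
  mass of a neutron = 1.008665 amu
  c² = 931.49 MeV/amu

Mass defect = 104.63 MeV / (931.49 MeV/amu) = 0.1123254 amu
Constituent mass = 7(1.0078250) + 7(1.008665) = 14.1154300 amu
Atomic mass = 14.1154300 − 0.1123254 = 14.0031046 amu ≈ 14.00310 amu (to 5 decimal places)

14.00310 amu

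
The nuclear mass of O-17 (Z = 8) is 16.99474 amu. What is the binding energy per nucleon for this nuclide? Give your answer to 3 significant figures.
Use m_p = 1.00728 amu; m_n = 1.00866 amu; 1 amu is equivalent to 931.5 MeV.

Mass of separated nucleons = 8(1.00728) + 9(1.00866) = 8.05824 + 9.07794 = 17.13618 amu
Δm = 17.13618 − 16.99474 = 0.14144 amu
E_B = 0.14144 × 931.5 = 131.751 MeV
Per nucleon: 131.751 / 17 = 7.750 MeV

7.75 MeV/nucleon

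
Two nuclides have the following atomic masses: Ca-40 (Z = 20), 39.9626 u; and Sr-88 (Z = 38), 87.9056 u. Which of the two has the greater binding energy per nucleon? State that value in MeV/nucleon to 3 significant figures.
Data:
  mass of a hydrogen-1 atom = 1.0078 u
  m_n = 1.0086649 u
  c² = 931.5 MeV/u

Sr-88; 8.72 MeV/nucleon

Ca-40: Σm = 20(1.0078) + 20(1.0086649) = 40.3292980 u; Δm = 0.3666980 u; E_B = 341.579 MeV; E_B/A = 8.539 MeV
Sr-88: Σm = 38(1.0078) + 50(1.0086649) = 88.7296450 u; Δm = 0.8240450 u; E_B = 767.60 MeV; E_B/A = 8.723 MeV
Sr-88 has the higher binding energy per nucleon, so it is the more tightly bound nucleus.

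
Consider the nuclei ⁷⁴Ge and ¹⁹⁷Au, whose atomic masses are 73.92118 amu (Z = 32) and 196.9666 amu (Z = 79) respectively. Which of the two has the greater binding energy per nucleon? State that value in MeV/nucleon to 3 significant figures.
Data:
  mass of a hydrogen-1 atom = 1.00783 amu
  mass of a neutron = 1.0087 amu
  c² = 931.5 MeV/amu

⁷⁴Ge; 8.75 MeV/nucleon

⁷⁴Ge: Σm = 32(1.00783) + 42(1.0087) = 74.61596 amu; Δm = 0.69478 amu; E_B = 647.19 MeV; E_B/A = 8.746 MeV
¹⁹⁷Au: Σm = 79(1.00783) + 118(1.0087) = 198.64517 amu; Δm = 1.67857 amu; E_B = 1563.6 MeV; E_B/A = 7.937 MeV
⁷⁴Ge has the higher binding energy per nucleon, so it is the more tightly bound nucleus.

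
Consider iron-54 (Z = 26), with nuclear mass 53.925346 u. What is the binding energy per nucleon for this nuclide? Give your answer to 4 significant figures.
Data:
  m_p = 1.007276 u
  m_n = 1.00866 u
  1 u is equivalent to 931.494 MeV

Z = 26, so N = A − Z = 54 − 26 = 28.
Σm = 26·m_p + 28·m_n = 26.189176 + 28.24248 = 54.431656 u
The mass defect is 54.431656 − 53.925346 = 0.506310 u.
Converting to energy: 0.506310 u × 931.494 MeV/u = 471.625 MeV
Dividing by A = 54 gives 8.734 MeV per nucleon.

8.734 MeV/nucleon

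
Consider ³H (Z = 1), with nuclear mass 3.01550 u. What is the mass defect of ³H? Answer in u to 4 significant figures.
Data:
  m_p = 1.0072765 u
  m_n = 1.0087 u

0.009177 u

With 1 protons and 2 neutrons (A = 3):
Total constituent mass: 1 × 1.0072765 + 2 × 1.0087 = 3.0246765 u
Mass defect Δm = 3.0246765 − 3.01550 = 0.0091765 u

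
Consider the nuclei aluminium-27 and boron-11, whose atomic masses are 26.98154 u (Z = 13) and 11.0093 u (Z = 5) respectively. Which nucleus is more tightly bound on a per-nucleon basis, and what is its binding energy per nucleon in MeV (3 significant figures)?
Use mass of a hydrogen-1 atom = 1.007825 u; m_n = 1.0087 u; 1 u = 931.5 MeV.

aluminium-27; 8.35 MeV/nucleon

aluminium-27: Σm = 13(1.007825) + 14(1.0087) = 27.223525 u; Δm = 0.241985 u; E_B = 225.409 MeV; E_B/A = 8.348 MeV
boron-11: Σm = 5(1.007825) + 6(1.0087) = 11.091325 u; Δm = 0.082025 u; E_B = 76.406 MeV; E_B/A = 6.946 MeV
aluminium-27 has the higher binding energy per nucleon, so it is the more tightly bound nucleus.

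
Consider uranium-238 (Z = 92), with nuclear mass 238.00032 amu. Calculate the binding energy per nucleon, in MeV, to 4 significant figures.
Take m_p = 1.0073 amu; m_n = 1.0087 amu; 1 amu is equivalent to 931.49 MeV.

7.599 MeV/nucleon

The nucleus contains 92 protons and 238 − 92 = 146 neutrons.
Σm = 92·m_p + 146·m_n = 92.6716 + 147.2702 = 239.9418 amu
Δm = 239.9418 − 238.00032 = 1.94148 amu
Converting to energy: 1.94148 amu × 931.49 MeV/amu = 1808.47 MeV
BE/A = 1808.47 MeV / 238 = 7.599 MeV/nucleon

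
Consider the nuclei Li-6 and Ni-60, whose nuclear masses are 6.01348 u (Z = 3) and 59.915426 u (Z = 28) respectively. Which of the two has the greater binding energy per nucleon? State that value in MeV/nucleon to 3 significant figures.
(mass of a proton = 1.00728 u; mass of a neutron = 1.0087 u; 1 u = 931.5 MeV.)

Ni-60; 8.80 MeV/nucleon

Li-6: Σm = 3(1.00728) + 3(1.0087) = 6.04794 u; Δm = 0.03446 u; E_B = 32.099 MeV; E_B/A = 5.350 MeV
Ni-60: Σm = 28(1.00728) + 32(1.0087) = 60.48224 u; Δm = 0.566814 u; E_B = 527.99 MeV; E_B/A = 8.800 MeV
Ni-60 has the higher binding energy per nucleon, so it is the more tightly bound nucleus.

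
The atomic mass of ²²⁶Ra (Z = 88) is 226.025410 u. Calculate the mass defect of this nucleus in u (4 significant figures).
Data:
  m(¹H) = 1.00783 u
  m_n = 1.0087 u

1.864 u

The nucleus contains 88 protons and 226 − 88 = 138 neutrons.
Total constituent mass: 88 × 1.00783 + 138 × 1.0087 = 227.88964 u
Δm = 227.88964 − 226.025410 = 1.864230 u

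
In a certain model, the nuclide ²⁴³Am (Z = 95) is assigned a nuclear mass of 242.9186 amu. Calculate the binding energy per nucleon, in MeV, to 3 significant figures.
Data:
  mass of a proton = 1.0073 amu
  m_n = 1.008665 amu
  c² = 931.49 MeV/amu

Σm = 95·m_p + 148·m_n = 95.6935 + 149.282420 = 244.975920 amu
Mass defect Δm = 244.975920 − 242.9186 = 2.057320 amu
Converting to energy: 2.057320 amu × 931.49 MeV/amu = 1916.37 MeV
BE/A = 1916.37 MeV / 243 = 7.886 MeV/nucleon

7.89 MeV/nucleon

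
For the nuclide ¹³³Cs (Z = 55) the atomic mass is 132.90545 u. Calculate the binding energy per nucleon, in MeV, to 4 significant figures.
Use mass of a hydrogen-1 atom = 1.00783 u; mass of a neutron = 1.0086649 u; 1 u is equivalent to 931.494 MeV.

8.412 MeV/nucleon

Total constituent mass: 55 × 1.00783 + 78 × 1.0086649 = 134.1065122 u
The mass defect is 134.1065122 − 132.90545 = 1.2010622 u.
E_B = 1.2010622 × 931.494 = 1118.78 MeV
Dividing by A = 133 gives 8.412 MeV per nucleon.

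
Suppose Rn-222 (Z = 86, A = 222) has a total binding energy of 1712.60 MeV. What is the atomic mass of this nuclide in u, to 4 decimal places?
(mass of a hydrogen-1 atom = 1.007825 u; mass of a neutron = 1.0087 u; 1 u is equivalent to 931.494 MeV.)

Mass defect = 1712.60 MeV / (931.494 MeV/u) = 1.838552 u
Constituent mass = 86(1.007825) + 136(1.0087) = 223.856150 u
Atomic mass = 223.856150 − 1.838552 = 222.017598 u ≈ 222.0176 u (to 4 decimal places)

222.0176 u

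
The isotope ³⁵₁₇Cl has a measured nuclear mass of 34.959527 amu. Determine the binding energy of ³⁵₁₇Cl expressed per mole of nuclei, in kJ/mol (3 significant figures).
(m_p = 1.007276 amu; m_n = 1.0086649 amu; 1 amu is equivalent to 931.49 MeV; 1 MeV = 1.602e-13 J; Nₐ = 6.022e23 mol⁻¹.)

2.88e+10 kJ/mol

The nucleus contains 17 protons and 35 − 17 = 18 neutrons.
Σm = 17·m_p + 18·m_n = 17.123692 + 18.1559682 = 35.2796602 amu
Mass defect Δm = 35.2796602 − 34.959527 = 0.3201332 amu
Binding energy = Δm·c² = 0.3201332 × 931.49 MeV/amu = 298.201 MeV
Per nucleus in joules: 298.201 MeV × 1.602e-13 J/MeV = 4.7772e-11 J
Per mole: 4.7772e-11 J × 6.022e23 mol⁻¹ = 2.8768e+13 J/mol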